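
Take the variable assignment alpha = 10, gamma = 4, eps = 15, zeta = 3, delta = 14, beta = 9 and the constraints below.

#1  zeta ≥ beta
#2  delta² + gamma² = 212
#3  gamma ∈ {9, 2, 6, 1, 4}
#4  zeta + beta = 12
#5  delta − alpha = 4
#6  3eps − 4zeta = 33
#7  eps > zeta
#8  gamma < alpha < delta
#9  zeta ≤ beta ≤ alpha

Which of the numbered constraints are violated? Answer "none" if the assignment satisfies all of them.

#1 zeta = 3, beta = 9; 3 < 9 (want ≥) — violated.
#2 delta² + gamma² = 14² + 4² = 196 + 16 = 212 — OK.
#3 gamma = 4 is in {9, 2, 6, 1, 4} — OK.
#4 zeta + beta = 3 + 9 = 12 — OK.
#5 delta − alpha = 14 − 10 = 4 — OK.
#6 3eps − 4zeta = 3(15) − 4(3) = 33 — OK.
#7 eps = 15, zeta = 3; 15 > 3 — OK.
#8 values 4 < 10 < 14 — OK.
#9 values 3 ≤ 9 ≤ 10 — OK.

No — constraint 1 is not satisfied.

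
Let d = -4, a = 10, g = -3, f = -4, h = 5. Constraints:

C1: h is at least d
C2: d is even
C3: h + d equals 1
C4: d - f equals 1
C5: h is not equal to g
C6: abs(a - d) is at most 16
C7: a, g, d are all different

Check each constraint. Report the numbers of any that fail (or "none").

Constraint 4 is violated.

C1: h = 5, d = -4; 5 ≥ -4 — OK.
C2: d = -4 is even — OK.
C3: h + d = 5 + (-4) = 1 — OK.
C4: d - f = -4 - (-4) = 0, not 1 — violated.
C5: h = 5, g = -3; distinct — OK.
C6: abs(10 - (-4)) = 14; 14 ≤ 16 — OK.
C7: values 10, -3, -4 are pairwise distinct — OK.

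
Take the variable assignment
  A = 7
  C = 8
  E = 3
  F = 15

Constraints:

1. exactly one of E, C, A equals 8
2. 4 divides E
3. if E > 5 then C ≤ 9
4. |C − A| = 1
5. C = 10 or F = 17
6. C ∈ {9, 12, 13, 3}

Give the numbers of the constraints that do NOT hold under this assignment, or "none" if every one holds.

Violated: 2, 5, 6.

1. E=3, C=8, A=7; 1 of them equals 8 — OK.
2. 3 = 4×0 + 3, so 4 does not divide 3 — violated.
3. E = 3, not > 5; antecedent false, conditional vacuously true — OK.
4. |8 − 7| = 1 — OK.
5. C = 8 ≠ 10 and F = 15 ≠ 17; both disjuncts false — violated.
6. C = 8 is not in {9, 12, 13, 3} — violated.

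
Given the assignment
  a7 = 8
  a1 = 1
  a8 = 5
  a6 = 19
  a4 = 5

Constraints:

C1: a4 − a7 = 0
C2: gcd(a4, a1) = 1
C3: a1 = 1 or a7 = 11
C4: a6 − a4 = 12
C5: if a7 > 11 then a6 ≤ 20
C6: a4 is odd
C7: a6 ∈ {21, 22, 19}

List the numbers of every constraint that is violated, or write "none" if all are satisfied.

C1: a4 − a7 = 5 − 8 = -3, not 0 — does not hold.
C2: gcd(5, 1) = 1 — holds.
C3: a1 = 1 = 1 (first disjunct) — holds.
C4: a6 − a4 = 19 − 5 = 14, not 12 — does not hold.
C5: a7 = 8, not > 11; antecedent false, conditional vacuously true — holds.
C6: a4 = 5 is odd — holds.
C7: a6 = 19 is in {21, 22, 19} — holds.

Constraints 1, 4 do not hold.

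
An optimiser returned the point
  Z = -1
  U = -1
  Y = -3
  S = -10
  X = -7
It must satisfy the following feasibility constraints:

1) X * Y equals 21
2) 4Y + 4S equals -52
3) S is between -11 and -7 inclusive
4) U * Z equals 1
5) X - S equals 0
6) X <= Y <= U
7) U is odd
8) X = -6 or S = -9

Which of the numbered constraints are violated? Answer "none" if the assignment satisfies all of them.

1) X * Y = -7 * (-3) = 21  OK
2) 4Y + 4S = 4(-3) + 4(-10) = -52  OK
3) S = -10 lies in [-11, -7]  OK
4) U * Z = -1 * (-1) = 1  OK
5) X - S = -7 - (-10) = 3, not 0  FAIL
6) values -7 <= -3 <= -1  OK
7) U = -1 is odd  OK
8) X = -7 ≠ -6 and S = -10 ≠ -9; both disjuncts false  FAIL

Constraints 5 and 8 do not hold.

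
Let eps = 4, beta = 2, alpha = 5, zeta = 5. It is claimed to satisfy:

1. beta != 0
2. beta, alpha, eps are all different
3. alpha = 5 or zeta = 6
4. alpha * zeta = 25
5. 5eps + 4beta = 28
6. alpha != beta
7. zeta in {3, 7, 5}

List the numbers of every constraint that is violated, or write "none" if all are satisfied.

1. beta = 2, and 2 ≠ 0 — holds.
2. values 2, 5, 4 are pairwise distinct — holds.
3. alpha = 5 = 5 (first disjunct) — holds.
4. alpha * zeta = 5 * 5 = 25 — holds.
5. 5eps + 4beta = 5(4) + 4(2) = 28 — holds.
6. alpha = 5, beta = 2; distinct — holds.
7. zeta = 5 is in {3, 7, 5} — holds.

The assignment satisfies every constraint.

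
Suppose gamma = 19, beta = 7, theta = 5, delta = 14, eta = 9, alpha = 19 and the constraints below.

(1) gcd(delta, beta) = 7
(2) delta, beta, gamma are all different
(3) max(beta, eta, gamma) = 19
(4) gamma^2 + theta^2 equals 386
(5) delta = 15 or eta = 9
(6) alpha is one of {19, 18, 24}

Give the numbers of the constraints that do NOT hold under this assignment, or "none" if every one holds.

The assignment satisfies every constraint.

(1) gcd(14, 7) = 7  OK
(2) values 14, 7, 19 are pairwise distinct  OK
(3) max(7, 9, 19) = 19  OK
(4) gamma^2 + theta^2 = 19^2 + 5^2 = 361 + 25 = 386  OK
(5) delta = 14 ≠ 15, but eta = 9 = 9 (second disjunct)  OK
(6) alpha = 19 is in {19, 18, 24}  OK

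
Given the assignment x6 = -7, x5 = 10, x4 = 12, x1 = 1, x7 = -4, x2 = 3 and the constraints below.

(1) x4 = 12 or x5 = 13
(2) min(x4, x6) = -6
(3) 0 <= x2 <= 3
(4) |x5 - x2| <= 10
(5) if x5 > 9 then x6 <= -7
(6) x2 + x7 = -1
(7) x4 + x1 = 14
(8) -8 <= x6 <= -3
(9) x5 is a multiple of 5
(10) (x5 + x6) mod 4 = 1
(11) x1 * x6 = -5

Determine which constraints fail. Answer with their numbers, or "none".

Constraints 2, 7, 10, and 11 do not hold.

(1) x4 = 12 = 12 (first disjunct) — satisfied.
(2) min(12, -7) = -7, not -6 — violated.
(3) x2 = 3 lies in [0, 3] — satisfied.
(4) |10 - 3| = 7; 7 ≤ 10 — satisfied.
(5) x5 = 10 > 9, so we need x6 ≤ -7; x6 = -7 ≤ -7 — satisfied.
(6) x2 + x7 = 3 + (-4) = -1 — satisfied.
(7) x4 + x1 = 12 + 1 = 13, not 14 — violated.
(8) x6 = -7 lies in [-8, -3] — satisfied.
(9) 10 / 5 = 2, so 5 divides 10 — satisfied.
(10) x5 + x6 = 3; 3 mod 4 = 3, not 1 — violated.
(11) x1 * x6 = 1 * (-7) = -7, not -5 — violated.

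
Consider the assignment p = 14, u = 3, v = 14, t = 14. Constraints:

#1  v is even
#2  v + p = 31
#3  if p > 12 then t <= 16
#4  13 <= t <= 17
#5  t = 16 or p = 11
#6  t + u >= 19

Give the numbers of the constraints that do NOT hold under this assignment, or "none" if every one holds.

#1 v = 14 is even — holds.
#2 v + p = 14 + 14 = 28, not 31 — fails.
#3 p = 14 > 12, so we need t ≤ 16; t = 14 ≤ 16 — holds.
#4 t = 14 lies in [13, 17] — holds.
#5 t = 14 ≠ 16 and p = 14 ≠ 11; both disjuncts false — fails.
#6 t + u = 14 + 3 = 17; 17 < 19, bound 19 not met — fails.

Violated: 2, 5, and 6.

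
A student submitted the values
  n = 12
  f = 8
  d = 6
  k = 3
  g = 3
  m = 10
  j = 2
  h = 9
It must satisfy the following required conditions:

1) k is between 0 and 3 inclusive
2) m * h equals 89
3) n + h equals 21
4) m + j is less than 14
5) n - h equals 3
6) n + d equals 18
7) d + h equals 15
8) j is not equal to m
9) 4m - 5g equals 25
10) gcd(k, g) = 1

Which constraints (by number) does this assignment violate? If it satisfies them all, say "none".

No — constraints 2 and 10 are not satisfied.

1) k = 3 lies in [0, 3] — satisfied.
2) m * h = 10 * 9 = 90, not 89 — violated.
3) n + h = 12 + 9 = 21 — satisfied.
4) m + j = 10 + 2 = 12; 12 < 14 — satisfied.
5) n - h = 12 - 9 = 3 — satisfied.
6) n + d = 12 + 6 = 18 — satisfied.
7) d + h = 6 + 9 = 15 — satisfied.
8) j = 2, m = 10; distinct — satisfied.
9) 4m - 5g = 4(10) - 5(3) = 25 — satisfied.
10) gcd(3, 3) = 3, not 1 — violated.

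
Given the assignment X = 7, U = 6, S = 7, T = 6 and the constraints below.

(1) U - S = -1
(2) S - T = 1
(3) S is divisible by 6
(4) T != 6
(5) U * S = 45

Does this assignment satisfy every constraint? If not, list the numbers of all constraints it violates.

No — constraints 3, 4, 5 are not satisfied.

(1) U - S = 6 - 7 = -1 — OK.
(2) S - T = 7 - 6 = 1 — OK.
(3) 7 = 6*1 + 1, so 6 does not divide 7 — violated.
(4) T = 6, but 6 is required to differ — violated.
(5) U * S = 6 * 7 = 42, not 45 — violated.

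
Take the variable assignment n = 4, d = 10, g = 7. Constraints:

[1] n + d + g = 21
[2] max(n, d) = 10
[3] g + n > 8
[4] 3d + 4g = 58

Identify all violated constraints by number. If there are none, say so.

The assignment satisfies every constraint.

[1] n + d + g = 4 + 10 + 7 = 21 — OK.
[2] max(4, 10) = 10 — OK.
[3] g + n = 7 + 4 = 11; 11 > 8 — OK.
[4] 3d + 4g = 3(10) + 4(7) = 58 — OK.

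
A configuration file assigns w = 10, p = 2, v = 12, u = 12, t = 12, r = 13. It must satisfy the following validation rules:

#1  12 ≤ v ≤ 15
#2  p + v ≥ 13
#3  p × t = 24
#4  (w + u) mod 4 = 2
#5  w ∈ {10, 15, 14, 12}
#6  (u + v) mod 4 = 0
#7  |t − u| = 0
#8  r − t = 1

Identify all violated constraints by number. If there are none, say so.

All constraints are satisfied.

#1 v = 12 lies in [12, 15] — holds.
#2 p + v = 2 + 12 = 14; 14 ≥ 13 — holds.
#3 p × t = 2 × 12 = 24 — holds.
#4 w + u = 22; 22 mod 4 = 2 — holds.
#5 w = 10 is in {10, 15, 14, 12} — holds.
#6 u + v = 24; 24 mod 4 = 0 — holds.
#7 |12 − 12| = 0 — holds.
#8 r − t = 13 − 12 = 1 — holds.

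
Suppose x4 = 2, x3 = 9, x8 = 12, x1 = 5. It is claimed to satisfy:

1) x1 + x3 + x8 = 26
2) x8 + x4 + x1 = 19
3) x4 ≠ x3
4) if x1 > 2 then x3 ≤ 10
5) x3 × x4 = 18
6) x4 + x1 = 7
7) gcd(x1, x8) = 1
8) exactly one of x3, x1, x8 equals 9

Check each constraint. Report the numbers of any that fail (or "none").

1) x1 + x3 + x8 = 5 + 9 + 12 = 26 — OK.
2) x8 + x4 + x1 = 12 + 2 + 5 = 19 — OK.
3) x4 = 2, x3 = 9; distinct — OK.
4) x1 = 5 > 2, so we need x3 ≤ 10; x3 = 9 ≤ 10 — OK.
5) x3 × x4 = 9 × 2 = 18 — OK.
6) x4 + x1 = 2 + 5 = 7 — OK.
7) gcd(5, 12) = 1 — OK.
8) x3=9, x1=5, x8=12; 1 of them equals 9 — OK.

No violations.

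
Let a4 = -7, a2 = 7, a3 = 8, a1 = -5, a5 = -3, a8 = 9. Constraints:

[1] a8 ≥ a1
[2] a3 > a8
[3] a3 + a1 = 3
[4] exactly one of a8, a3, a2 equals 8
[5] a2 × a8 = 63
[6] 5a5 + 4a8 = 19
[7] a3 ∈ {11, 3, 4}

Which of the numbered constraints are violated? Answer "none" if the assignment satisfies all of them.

The assignment fails constraints 2, 6, and 7.

[1] a8 = 9, a1 = -5; 9 ≥ -5  ✓
[2] a3 = 8, a8 = 9; 8 ≤ 9 (want >)  ✗
[3] a3 + a1 = 8 + (-5) = 3  ✓
[4] a8=9, a3=8, a2=7; 1 of them equals 8  ✓
[5] a2 × a8 = 7 × 9 = 63  ✓
[6] 5a5 + 4a8 = 5(-3) + 4(9) = 21, not 19  ✗
[7] a3 = 8 is not in {11, 3, 4}  ✗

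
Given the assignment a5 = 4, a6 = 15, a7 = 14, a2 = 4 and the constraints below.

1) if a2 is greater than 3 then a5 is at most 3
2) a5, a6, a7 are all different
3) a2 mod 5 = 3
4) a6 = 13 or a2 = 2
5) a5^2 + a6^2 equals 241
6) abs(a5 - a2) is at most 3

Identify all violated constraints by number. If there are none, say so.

1) a2 = 4 > 3, so we need a5 ≤ 3; but a5 = 4 > 3  no
2) values 4, 15, 14 are pairwise distinct  yes
3) 4 mod 5 = 4, not 3  no
4) a6 = 15 ≠ 13 and a2 = 4 ≠ 2; both disjuncts false  no
5) a5^2 + a6^2 = 4^2 + 15^2 = 16 + 225 = 241  yes
6) abs(4 - 4) = 0; 0 ≤ 3  yes

No — constraints 1, 3, 4 are not satisfied.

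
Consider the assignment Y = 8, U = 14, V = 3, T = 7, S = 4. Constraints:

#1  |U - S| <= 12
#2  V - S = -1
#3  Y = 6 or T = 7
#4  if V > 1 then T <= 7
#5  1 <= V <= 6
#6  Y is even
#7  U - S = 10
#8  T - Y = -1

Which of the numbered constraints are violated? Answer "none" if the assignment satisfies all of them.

#1 |14 - 4| = 10; 10 ≤ 12  holds
#2 V - S = 3 - 4 = -1  holds
#3 Y = 8 ≠ 6, but T = 7 = 7 (second disjunct)  holds
#4 V = 3 > 1, so we need T ≤ 7; T = 7 ≤ 7  holds
#5 V = 3 lies in [1, 6]  holds
#6 Y = 8 is even  holds
#7 U - S = 14 - 4 = 10  holds
#8 T - Y = 7 - 8 = -1  holds

All constraints are satisfied.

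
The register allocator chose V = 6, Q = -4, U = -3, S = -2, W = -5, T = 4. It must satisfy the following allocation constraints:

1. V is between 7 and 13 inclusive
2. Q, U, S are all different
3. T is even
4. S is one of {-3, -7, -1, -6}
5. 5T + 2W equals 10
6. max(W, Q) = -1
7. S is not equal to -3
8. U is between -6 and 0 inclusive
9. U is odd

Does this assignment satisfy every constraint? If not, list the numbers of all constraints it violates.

Violated: 1, 4, and 6.

1. V = 6 is outside [7, 13] — violated.
2. values -4, -3, -2 are pairwise distinct — satisfied.
3. T = 4 is even — satisfied.
4. S = -2 is not in {-3, -7, -1, -6} — violated.
5. 5T + 2W = 5(4) + 2(-5) = 10 — satisfied.
6. max(-5, -4) = -4, not -1 — violated.
7. S = -2, and -2 ≠ -3 — satisfied.
8. U = -3 lies in [-6, 0] — satisfied.
9. U = -3 is odd — satisfied.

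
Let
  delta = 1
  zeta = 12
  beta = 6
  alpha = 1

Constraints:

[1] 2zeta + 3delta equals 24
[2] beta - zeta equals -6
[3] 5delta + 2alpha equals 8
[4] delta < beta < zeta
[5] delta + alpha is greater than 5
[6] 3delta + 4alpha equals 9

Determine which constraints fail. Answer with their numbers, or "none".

Violated: 1, 3, 5, and 6.

[1] 2zeta + 3delta = 2(12) + 3(1) = 27, not 24  false
[2] beta - zeta = 6 - 12 = -6  true
[3] 5delta + 2alpha = 5(1) + 2(1) = 7, not 8  false
[4] values 1 < 6 < 12  true
[5] delta + alpha = 1 + 1 = 2; 2 ≤ 5, bound 5 not met  false
[6] 3delta + 4alpha = 3(1) + 4(1) = 7, not 9  false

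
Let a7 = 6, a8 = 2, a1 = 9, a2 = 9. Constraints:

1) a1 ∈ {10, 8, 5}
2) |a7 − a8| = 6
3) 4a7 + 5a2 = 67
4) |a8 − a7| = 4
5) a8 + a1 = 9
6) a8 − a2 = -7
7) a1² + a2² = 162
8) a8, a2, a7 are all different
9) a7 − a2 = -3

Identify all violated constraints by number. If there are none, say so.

Constraints 1, 2, 3, 5 do not hold.

1) a1 = 9 is not in {10, 8, 5} — does not hold.
2) |6 − 2| = 4, not 6 — does not hold.
3) 4a7 + 5a2 = 4(6) + 5(9) = 69, not 67 — does not hold.
4) |2 − 6| = 4 — holds.
5) a8 + a1 = 2 + 9 = 11, not 9 — does not hold.
6) a8 − a2 = 2 − 9 = -7 — holds.
7) a1² + a2² = 9² + 9² = 81 + 81 = 162 — holds.
8) values 2, 9, 6 are pairwise distinct — holds.
9) a7 − a2 = 6 − 9 = -3 — holds.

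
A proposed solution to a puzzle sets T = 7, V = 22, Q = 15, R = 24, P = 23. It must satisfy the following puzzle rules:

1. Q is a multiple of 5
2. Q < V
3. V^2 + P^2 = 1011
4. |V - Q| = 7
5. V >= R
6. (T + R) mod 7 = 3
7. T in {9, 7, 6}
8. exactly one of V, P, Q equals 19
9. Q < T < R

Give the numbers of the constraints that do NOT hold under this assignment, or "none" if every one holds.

1. 15 / 5 = 3, so 5 divides 15  ✓
2. Q = 15, V = 22; 15 < 22  ✓
3. V^2 + P^2 = 22^2 + 23^2 = 484 + 529 = 1013, not 1011  ✗
4. |22 - 15| = 7  ✓
5. V = 22, R = 24; 22 < 24 (want ≥)  ✗
6. T + R = 31; 31 mod 7 = 3  ✓
7. T = 7 is in {9, 7, 6}  ✓
8. V=22, P=23, Q=15; 0 of them equal 19, not exactly one  ✗
9. values 15, 7, 24; Q = 15 is not < T = 7  ✗

Violated: 3, 5, 8, and 9.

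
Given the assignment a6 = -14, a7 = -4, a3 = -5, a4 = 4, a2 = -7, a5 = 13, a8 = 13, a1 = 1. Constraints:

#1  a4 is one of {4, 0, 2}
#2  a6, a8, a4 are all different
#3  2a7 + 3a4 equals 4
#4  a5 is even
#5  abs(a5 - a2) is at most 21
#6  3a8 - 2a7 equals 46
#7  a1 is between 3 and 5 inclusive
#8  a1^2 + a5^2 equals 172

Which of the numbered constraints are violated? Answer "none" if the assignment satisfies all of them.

The assignment fails constraints 4, 6, 7, and 8.

#1 a4 = 4 is in {4, 0, 2}  yes
#2 values -14, 13, 4 are pairwise distinct  yes
#3 2a7 + 3a4 = 2(-4) + 3(4) = 4  yes
#4 a5 = 13 is odd  no
#5 abs(13 - (-7)) = 20; 20 ≤ 21  yes
#6 3a8 - 2a7 = 3(13) - 2(-4) = 47, not 46  no
#7 a1 = 1 is outside [3, 5]  no
#8 a1^2 + a5^2 = 1^2 + 13^2 = 1 + 169 = 170, not 172  no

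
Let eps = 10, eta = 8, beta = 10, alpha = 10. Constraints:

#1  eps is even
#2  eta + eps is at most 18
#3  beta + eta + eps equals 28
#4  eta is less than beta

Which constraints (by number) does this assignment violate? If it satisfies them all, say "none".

No violations.

#1 eps = 10 is even — satisfied.
#2 eta + eps = 8 + 10 = 18; 18 ≤ 18 — satisfied.
#3 beta + eta + eps = 10 + 8 + 10 = 28 — satisfied.
#4 eta = 8, beta = 10; 8 < 10 — satisfied.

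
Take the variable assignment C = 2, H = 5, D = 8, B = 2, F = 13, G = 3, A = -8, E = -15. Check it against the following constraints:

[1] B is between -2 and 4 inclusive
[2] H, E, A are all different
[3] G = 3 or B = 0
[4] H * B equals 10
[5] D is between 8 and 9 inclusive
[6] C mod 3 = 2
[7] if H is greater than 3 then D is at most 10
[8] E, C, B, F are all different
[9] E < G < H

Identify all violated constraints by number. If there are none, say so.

[1] B = 2 lies in [-2, 4] — holds.
[2] values 5, -15, -8 are pairwise distinct — holds.
[3] G = 3 = 3 (first disjunct) — holds.
[4] H * B = 5 * 2 = 10 — holds.
[5] D = 8 lies in [8, 9] — holds.
[6] 2 mod 3 = 2 — holds.
[7] H = 5 > 3, so we need D ≤ 10; D = 8 ≤ 10 — holds.
[8] C = B = 2, not all different — fails.
[9] values -15 < 3 < 5 — holds.

The assignment fails constraint 8.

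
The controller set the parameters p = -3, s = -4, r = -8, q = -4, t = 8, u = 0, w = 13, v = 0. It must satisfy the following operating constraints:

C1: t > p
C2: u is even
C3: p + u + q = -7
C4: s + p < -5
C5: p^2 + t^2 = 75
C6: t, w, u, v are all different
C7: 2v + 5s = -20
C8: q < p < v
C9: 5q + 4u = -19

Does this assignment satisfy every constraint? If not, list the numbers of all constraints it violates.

Constraints 5, 6, and 9 are violated.

C1: t = 8, p = -3; 8 > -3 — holds.
C2: u = 0 is even — holds.
C3: p + u + q = -3 + 0 + (-4) = -7 — holds.
C4: s + p = -4 + (-3) = -7; -7 < -5 — holds.
C5: p^2 + t^2 = (-3)^2 + 8^2 = 9 + 64 = 73, not 75 — does not hold.
C6: u = v = 0, not all different — does not hold.
C7: 2v + 5s = 2(0) + 5(-4) = -20 — holds.
C8: values -4 < -3 < 0 — holds.
C9: 5q + 4u = 5(-4) + 4(0) = -20, not -19 — does not hold.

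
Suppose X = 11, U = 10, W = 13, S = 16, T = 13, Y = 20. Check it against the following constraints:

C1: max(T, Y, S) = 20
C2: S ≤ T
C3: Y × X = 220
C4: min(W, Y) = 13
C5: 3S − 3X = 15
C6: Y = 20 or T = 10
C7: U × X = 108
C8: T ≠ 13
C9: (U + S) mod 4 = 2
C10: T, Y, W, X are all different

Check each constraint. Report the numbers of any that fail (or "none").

C1: max(13, 20, 16) = 20 — OK.
C2: S = 16, T = 13; 16 > 13 (want ≤) — violated.
C3: Y × X = 20 × 11 = 220 — OK.
C4: min(13, 20) = 13 — OK.
C5: 3S − 3X = 3(16) − 3(11) = 15 — OK.
C6: Y = 20 = 20 (first disjunct) — OK.
C7: U × X = 10 × 11 = 110, not 108 — violated.
C8: T = 13, but 13 is required to differ — violated.
C9: U + S = 26; 26 mod 4 = 2 — OK.
C10: T = W = 13, not all different — violated.

Constraints 2, 7, 8, 10 are violated.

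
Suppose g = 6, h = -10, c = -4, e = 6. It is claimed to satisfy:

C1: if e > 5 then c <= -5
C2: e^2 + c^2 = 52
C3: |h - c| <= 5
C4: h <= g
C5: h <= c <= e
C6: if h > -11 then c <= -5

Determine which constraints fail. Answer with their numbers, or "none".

The assignment fails constraints 1, 3, 6.

C1: e = 6 > 5, so we need c ≤ -5; but c = -4 > -5  ✗
C2: e^2 + c^2 = 6^2 + (-4)^2 = 36 + 16 = 52  ✓
C3: |-10 - (-4)| = 6; 6 > 5, exceeds bound 5  ✗
C4: h = -10, g = 6; -10 ≤ 6  ✓
C5: values -10 <= -4 <= 6  ✓
C6: h = -10 > -11, so we need c ≤ -5; but c = -4 > -5  ✗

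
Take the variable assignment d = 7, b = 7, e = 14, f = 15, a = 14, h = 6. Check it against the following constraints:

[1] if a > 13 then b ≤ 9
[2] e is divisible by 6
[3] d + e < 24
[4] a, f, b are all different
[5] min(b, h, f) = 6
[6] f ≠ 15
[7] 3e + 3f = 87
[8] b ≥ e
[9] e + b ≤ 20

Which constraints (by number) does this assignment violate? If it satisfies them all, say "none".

[1] a = 14 > 13, so we need b ≤ 9; b = 7 ≤ 9  OK
[2] 14 = 6×2 + 2, so 6 does not divide 14  FAIL
[3] d + e = 7 + 14 = 21; 21 < 24  OK
[4] values 14, 15, 7 are pairwise distinct  OK
[5] min(7, 6, 15) = 6  OK
[6] f = 15, but 15 is required to differ  FAIL
[7] 3e + 3f = 3(14) + 3(15) = 87  OK
[8] b = 7, e = 14; 7 < 14 (want ≥)  FAIL
[9] e + b = 14 + 7 = 21; 21 > 20, bound 20 not met  FAIL

No — constraints 2, 6, 8, and 9 are not satisfied.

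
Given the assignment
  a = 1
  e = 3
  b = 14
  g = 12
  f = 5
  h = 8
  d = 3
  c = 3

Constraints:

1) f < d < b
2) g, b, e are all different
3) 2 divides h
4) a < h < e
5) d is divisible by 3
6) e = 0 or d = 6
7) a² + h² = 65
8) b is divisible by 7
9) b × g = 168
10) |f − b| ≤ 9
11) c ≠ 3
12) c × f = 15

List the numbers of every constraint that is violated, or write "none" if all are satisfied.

1) values 5, 3, 14; f = 5 is not < d = 3 — violated.
2) values 12, 14, 3 are pairwise distinct — OK.
3) 8 / 2 = 4, so 2 divides 8 — OK.
4) values 1, 8, 3; h = 8 is not < e = 3 — violated.
5) 3 / 3 = 1, so 3 divides 3 — OK.
6) e = 3 ≠ 0 and d = 3 ≠ 6; both disjuncts false — violated.
7) a² + h² = 1² + 8² = 1 + 64 = 65 — OK.
8) 14 / 7 = 2, so 7 divides 14 — OK.
9) b × g = 14 × 12 = 168 — OK.
10) |5 − 14| = 9; 9 ≤ 9 — OK.
11) c = 3, but 3 is required to differ — violated.
12) c × f = 3 × 5 = 15 — OK.

Violated: 1, 4, 6, and 11.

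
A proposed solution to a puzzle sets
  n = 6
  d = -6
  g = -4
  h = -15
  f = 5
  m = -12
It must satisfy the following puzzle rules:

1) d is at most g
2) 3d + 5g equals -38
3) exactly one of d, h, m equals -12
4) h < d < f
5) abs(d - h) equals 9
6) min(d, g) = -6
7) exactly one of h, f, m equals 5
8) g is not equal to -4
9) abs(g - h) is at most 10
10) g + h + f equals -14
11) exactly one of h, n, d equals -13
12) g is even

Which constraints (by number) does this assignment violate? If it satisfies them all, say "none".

No — constraints 8, 9, and 11 are not satisfied.

1) d = -6, g = -4; -6 ≤ -4 — holds.
2) 3d + 5g = 3(-6) + 5(-4) = -38 — holds.
3) d=-6, h=-15, m=-12; 1 of them equals -12 — holds.
4) values -15 < -6 < 5 — holds.
5) abs(-6 - (-15)) = 9 — holds.
6) min(-6, -4) = -6 — holds.
7) h=-15, f=5, m=-12; 1 of them equals 5 — holds.
8) g = -4, but -4 is required to differ — fails.
9) abs(-4 - (-15)) = 11; 11 > 10, exceeds bound 10 — fails.
10) g + h + f = -4 + (-15) + 5 = -14 — holds.
11) h=-15, n=6, d=-6; 0 of them equal -13, not exactly one — fails.
12) g = -4 is even — holds.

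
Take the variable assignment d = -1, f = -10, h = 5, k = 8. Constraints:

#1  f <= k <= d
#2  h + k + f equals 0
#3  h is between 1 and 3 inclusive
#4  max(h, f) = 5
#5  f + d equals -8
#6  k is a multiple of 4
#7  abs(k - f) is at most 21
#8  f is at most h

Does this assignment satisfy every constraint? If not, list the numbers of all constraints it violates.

#1 values -10, 8, -1; k = 8 is not <= d = -1 — violated.
#2 h + k + f = 5 + 8 + (-10) = 3, not 0 — violated.
#3 h = 5 is outside [1, 3] — violated.
#4 max(5, -10) = 5 — satisfied.
#5 f + d = -10 + (-1) = -11, not -8 — violated.
#6 8 / 4 = 2, so 4 divides 8 — satisfied.
#7 abs(8 - (-10)) = 18; 18 ≤ 21 — satisfied.
#8 f = -10, h = 5; -10 ≤ 5 — satisfied.

Constraints 1, 2, 3, and 5 do not hold.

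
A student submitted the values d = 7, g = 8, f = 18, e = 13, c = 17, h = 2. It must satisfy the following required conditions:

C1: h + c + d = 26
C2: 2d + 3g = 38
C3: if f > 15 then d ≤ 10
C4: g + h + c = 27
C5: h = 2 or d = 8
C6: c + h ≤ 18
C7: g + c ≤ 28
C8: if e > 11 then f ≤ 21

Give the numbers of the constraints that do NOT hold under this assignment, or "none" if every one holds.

The assignment fails constraint 6.

C1: h + c + d = 2 + 17 + 7 = 26  ✔
C2: 2d + 3g = 2(7) + 3(8) = 38  ✔
C3: f = 18 > 15, so we need d ≤ 10; d = 7 ≤ 10  ✔
C4: g + h + c = 8 + 2 + 17 = 27  ✔
C5: h = 2 = 2 (first disjunct)  ✔
C6: c + h = 17 + 2 = 19; 19 > 18, bound 18 not met  ✘
C7: g + c = 8 + 17 = 25; 25 ≤ 28  ✔
C8: e = 13 > 11, so we need f ≤ 21; f = 18 ≤ 21  ✔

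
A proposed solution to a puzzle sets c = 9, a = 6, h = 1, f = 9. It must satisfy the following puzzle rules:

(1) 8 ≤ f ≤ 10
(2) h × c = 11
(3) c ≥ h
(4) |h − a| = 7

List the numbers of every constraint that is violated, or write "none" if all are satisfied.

(1) f = 9 lies in [8, 10] — holds.
(2) h × c = 1 × 9 = 9, not 11 — fails.
(3) c = 9, h = 1; 9 ≥ 1 — holds.
(4) |1 − 6| = 5, not 7 — fails.

Violated: 2 and 4.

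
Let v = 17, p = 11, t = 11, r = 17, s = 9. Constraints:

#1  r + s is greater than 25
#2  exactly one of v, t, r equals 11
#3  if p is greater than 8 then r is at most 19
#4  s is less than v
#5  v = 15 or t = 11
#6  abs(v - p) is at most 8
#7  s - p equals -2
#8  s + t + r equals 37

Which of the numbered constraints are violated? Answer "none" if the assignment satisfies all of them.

#1 r + s = 17 + 9 = 26; 26 > 25 — holds.
#2 v=17, t=11, r=17; 1 of them equals 11 — holds.
#3 p = 11 > 8, so we need r ≤ 19; r = 17 ≤ 19 — holds.
#4 s = 9, v = 17; 9 < 17 — holds.
#5 v = 17 ≠ 15, but t = 11 = 11 (second disjunct) — holds.
#6 abs(17 - 11) = 6; 6 ≤ 8 — holds.
#7 s - p = 9 - 11 = -2 — holds.
#8 s + t + r = 9 + 11 + 17 = 37 — holds.

None — every constraint holds.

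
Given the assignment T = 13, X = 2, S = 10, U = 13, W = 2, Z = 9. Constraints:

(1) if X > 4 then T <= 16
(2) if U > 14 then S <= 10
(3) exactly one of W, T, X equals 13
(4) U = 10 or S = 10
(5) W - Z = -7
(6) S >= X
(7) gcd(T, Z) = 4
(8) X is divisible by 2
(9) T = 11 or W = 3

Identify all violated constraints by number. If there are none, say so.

No — constraints 7 and 9 are not satisfied.

(1) X = 2, not > 4; antecedent false, conditional vacuously true — holds.
(2) U = 13, not > 14; antecedent false, conditional vacuously true — holds.
(3) W=2, T=13, X=2; 1 of them equals 13 — holds.
(4) U = 13 ≠ 10, but S = 10 = 10 (second disjunct) — holds.
(5) W - Z = 2 - 9 = -7 — holds.
(6) S = 10, X = 2; 10 ≥ 2 — holds.
(7) gcd(13, 9) = 1, not 4 — fails.
(8) 2 / 2 = 1, so 2 divides 2 — holds.
(9) T = 13 ≠ 11 and W = 2 ≠ 3; both disjuncts false — fails.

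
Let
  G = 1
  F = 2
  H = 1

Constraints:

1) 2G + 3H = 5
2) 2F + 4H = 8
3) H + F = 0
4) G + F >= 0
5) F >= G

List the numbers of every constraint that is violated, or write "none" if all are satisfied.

Constraint 3 is violated.

1) 2G + 3H = 2(1) + 3(1) = 5  holds
2) 2F + 4H = 2(2) + 4(1) = 8  holds
3) H + F = 1 + 2 = 3, not 0  fails
4) G + F = 1 + 2 = 3; 3 ≥ 0  holds
5) F = 2, G = 1; 2 ≥ 1  holds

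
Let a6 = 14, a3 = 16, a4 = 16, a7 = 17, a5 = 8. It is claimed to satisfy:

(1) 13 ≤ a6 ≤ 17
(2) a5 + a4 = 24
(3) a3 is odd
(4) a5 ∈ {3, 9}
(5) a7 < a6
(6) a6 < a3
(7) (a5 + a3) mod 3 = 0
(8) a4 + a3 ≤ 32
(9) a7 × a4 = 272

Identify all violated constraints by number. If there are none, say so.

(1) a6 = 14 lies in [13, 17] — holds.
(2) a5 + a4 = 8 + 16 = 24 — holds.
(3) a3 = 16 is even — does not hold.
(4) a5 = 8 is not in {3, 9} — does not hold.
(5) a7 = 17, a6 = 14; 17 ≥ 14 (want <) — does not hold.
(6) a6 = 14, a3 = 16; 14 < 16 — holds.
(7) a5 + a3 = 24; 24 mod 3 = 0 — holds.
(8) a4 + a3 = 16 + 16 = 32; 32 ≤ 32 — holds.
(9) a7 × a4 = 17 × 16 = 272 — holds.

Constraints 3, 4, and 5 are violated.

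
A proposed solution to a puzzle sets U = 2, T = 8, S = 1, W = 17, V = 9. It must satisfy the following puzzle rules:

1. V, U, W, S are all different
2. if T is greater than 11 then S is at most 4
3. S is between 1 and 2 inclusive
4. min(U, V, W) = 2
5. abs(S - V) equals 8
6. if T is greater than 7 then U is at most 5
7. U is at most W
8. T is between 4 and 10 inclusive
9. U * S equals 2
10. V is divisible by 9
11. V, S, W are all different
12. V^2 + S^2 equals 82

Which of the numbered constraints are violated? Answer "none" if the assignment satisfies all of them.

1. values 9, 2, 17, 1 are pairwise distinct  OK
2. T = 8, not > 11; antecedent false, conditional vacuously true  OK
3. S = 1 lies in [1, 2]  OK
4. min(2, 9, 17) = 2  OK
5. abs(1 - 9) = 8  OK
6. T = 8 > 7, so we need U ≤ 5; U = 2 ≤ 5  OK
7. U = 2, W = 17; 2 ≤ 17  OK
8. T = 8 lies in [4, 10]  OK
9. U * S = 2 * 1 = 2  OK
10. 9 / 9 = 1, so 9 divides 9  OK
11. values 9, 1, 17 are pairwise distinct  OK
12. V^2 + S^2 = 9^2 + 1^2 = 81 + 1 = 82  OK

No violations.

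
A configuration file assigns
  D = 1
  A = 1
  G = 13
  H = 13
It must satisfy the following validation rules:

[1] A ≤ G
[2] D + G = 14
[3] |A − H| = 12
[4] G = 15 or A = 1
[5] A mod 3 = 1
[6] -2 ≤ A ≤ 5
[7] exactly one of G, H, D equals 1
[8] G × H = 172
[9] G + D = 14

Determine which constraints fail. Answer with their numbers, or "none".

The assignment fails constraint 8.

[1] A = 1, G = 13; 1 ≤ 13 — holds.
[2] D + G = 1 + 13 = 14 — holds.
[3] |1 − 13| = 12 — holds.
[4] G = 13 ≠ 15, but A = 1 = 1 (second disjunct) — holds.
[5] 1 mod 3 = 1 — holds.
[6] A = 1 lies in [-2, 5] — holds.
[7] G=13, H=13, D=1; 1 of them equals 1 — holds.
[8] G × H = 13 × 13 = 169, not 172 — fails.
[9] G + D = 13 + 1 = 14 — holds.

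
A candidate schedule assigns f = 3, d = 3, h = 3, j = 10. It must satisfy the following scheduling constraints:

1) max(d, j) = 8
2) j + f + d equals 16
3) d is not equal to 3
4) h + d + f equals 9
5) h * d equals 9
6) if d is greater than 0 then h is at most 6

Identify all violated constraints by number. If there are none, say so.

1) max(3, 10) = 10, not 8 — violated.
2) j + f + d = 10 + 3 + 3 = 16 — OK.
3) d = 3, but 3 is required to differ — violated.
4) h + d + f = 3 + 3 + 3 = 9 — OK.
5) h * d = 3 * 3 = 9 — OK.
6) d = 3 > 0, so we need h ≤ 6; h = 3 ≤ 6 — OK.

Constraints 1, 3 are violated.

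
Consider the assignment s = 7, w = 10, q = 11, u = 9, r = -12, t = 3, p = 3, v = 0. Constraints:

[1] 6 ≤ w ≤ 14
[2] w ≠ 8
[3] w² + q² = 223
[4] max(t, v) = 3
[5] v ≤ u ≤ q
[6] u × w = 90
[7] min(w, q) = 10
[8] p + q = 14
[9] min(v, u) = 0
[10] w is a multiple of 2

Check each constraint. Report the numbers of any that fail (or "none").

No — constraint 3 is not satisfied.

[1] w = 10 lies in [6, 14]  ✔
[2] w = 10, and 10 ≠ 8  ✔
[3] w² + q² = 10² + 11² = 100 + 121 = 221, not 223  ✘
[4] max(3, 0) = 3  ✔
[5] values 0 ≤ 9 ≤ 11  ✔
[6] u × w = 9 × 10 = 90  ✔
[7] min(10, 11) = 10  ✔
[8] p + q = 3 + 11 = 14  ✔
[9] min(0, 9) = 0  ✔
[10] 10 / 2 = 5, so 2 divides 10  ✔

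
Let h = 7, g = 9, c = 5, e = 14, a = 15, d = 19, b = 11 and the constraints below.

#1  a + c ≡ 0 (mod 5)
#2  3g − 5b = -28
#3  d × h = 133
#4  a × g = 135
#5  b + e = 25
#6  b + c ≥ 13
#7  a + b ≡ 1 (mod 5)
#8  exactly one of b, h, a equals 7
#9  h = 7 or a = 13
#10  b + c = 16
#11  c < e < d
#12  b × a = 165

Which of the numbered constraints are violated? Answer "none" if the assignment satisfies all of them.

The assignment satisfies every constraint.

#1 a + c = 20; 20 mod 5 = 0  ✓
#2 3g − 5b = 3(9) − 5(11) = -28  ✓
#3 d × h = 19 × 7 = 133  ✓
#4 a × g = 15 × 9 = 135  ✓
#5 b + e = 11 + 14 = 25  ✓
#6 b + c = 11 + 5 = 16; 16 ≥ 13  ✓
#7 a + b = 26; 26 mod 5 = 1  ✓
#8 b=11, h=7, a=15; 1 of them equals 7  ✓
#9 h = 7 = 7 (first disjunct)  ✓
#10 b + c = 11 + 5 = 16  ✓
#11 values 5 < 14 < 19  ✓
#12 b × a = 11 × 15 = 165  ✓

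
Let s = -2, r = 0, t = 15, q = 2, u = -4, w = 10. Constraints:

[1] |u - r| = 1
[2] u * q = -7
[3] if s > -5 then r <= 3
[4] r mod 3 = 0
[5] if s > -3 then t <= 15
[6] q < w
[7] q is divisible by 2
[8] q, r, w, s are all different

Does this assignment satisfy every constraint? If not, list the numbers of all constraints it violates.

Violated: 1, 2.

[1] |-4 - 0| = 4, not 1 — violated.
[2] u * q = -4 * 2 = -8, not -7 — violated.
[3] s = -2 > -5, so we need r ≤ 3; r = 0 ≤ 3 — OK.
[4] 0 mod 3 = 0 — OK.
[5] s = -2 > -3, so we need t ≤ 15; t = 15 ≤ 15 — OK.
[6] q = 2, w = 10; 2 < 10 — OK.
[7] 2 / 2 = 1, so 2 divides 2 — OK.
[8] values 2, 0, 10, -2 are pairwise distinct — OK.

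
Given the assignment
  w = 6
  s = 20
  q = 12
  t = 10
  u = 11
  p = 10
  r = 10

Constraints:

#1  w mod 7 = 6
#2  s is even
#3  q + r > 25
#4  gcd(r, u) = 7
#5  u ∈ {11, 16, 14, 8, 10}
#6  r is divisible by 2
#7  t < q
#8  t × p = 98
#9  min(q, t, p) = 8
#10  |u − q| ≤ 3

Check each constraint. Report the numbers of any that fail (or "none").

Constraints 3, 4, 8, and 9 are violated.

#1 6 mod 7 = 6 — satisfied.
#2 s = 20 is even — satisfied.
#3 q + r = 12 + 10 = 22; 22 ≤ 25, bound 25 not met — violated.
#4 gcd(10, 11) = 1, not 7 — violated.
#5 u = 11 is in {11, 16, 14, 8, 10} — satisfied.
#6 10 / 2 = 5, so 2 divides 10 — satisfied.
#7 t = 10, q = 12; 10 < 12 — satisfied.
#8 t × p = 10 × 10 = 100, not 98 — violated.
#9 min(12, 10, 10) = 10, not 8 — violated.
#10 |11 − 12| = 1; 1 ≤ 3 — satisfied.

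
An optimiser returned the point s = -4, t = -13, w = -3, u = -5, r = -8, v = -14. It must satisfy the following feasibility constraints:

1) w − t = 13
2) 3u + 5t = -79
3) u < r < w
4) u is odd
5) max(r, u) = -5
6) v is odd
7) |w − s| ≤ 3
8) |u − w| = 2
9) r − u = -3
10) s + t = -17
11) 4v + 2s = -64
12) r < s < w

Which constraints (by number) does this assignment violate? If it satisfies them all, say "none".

Violated: 1, 2, 3, and 6.

1) w − t = -3 − (-13) = 10, not 13  no
2) 3u + 5t = 3(-5) + 5(-13) = -80, not -79  no
3) values -5, -8, -3; u = -5 is not < r = -8  no
4) u = -5 is odd  yes
5) max(-8, -5) = -5  yes
6) v = -14 is even  no
7) |-3 − (-4)| = 1; 1 ≤ 3  yes
8) |-5 − (-3)| = 2  yes
9) r − u = -8 − (-5) = -3  yes
10) s + t = -4 + (-13) = -17  yes
11) 4v + 2s = 4(-14) + 2(-4) = -64  yes
12) values -8 < -4 < -3  yes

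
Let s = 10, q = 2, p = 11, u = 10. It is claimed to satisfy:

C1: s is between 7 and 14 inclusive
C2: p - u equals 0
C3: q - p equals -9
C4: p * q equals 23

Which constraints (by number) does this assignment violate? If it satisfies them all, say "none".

Constraints 2, 4 are violated.

C1: s = 10 lies in [7, 14] — OK.
C2: p - u = 11 - 10 = 1, not 0 — violated.
C3: q - p = 2 - 11 = -9 — OK.
C4: p * q = 11 * 2 = 22, not 23 — violated.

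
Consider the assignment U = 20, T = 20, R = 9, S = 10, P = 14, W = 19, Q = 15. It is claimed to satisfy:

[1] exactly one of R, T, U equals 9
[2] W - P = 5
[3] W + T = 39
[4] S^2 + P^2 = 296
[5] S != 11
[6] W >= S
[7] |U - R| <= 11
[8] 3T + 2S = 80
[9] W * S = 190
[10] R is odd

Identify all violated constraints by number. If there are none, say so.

The assignment satisfies every constraint.

[1] R=9, T=20, U=20; 1 of them equals 9  ✔
[2] W - P = 19 - 14 = 5  ✔
[3] W + T = 19 + 20 = 39  ✔
[4] S^2 + P^2 = 10^2 + 14^2 = 100 + 196 = 296  ✔
[5] S = 10, and 10 ≠ 11  ✔
[6] W = 19, S = 10; 19 ≥ 10  ✔
[7] |20 - 9| = 11; 11 ≤ 11  ✔
[8] 3T + 2S = 3(20) + 2(10) = 80  ✔
[9] W * S = 19 * 10 = 190  ✔
[10] R = 9 is odd  ✔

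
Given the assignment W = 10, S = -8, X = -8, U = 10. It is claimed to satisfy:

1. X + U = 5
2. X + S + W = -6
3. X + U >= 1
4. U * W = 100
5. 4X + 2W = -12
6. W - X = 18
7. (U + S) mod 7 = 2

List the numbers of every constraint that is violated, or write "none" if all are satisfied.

The assignment fails constraint 1.

1. X + U = -8 + 10 = 2, not 5  ✘
2. X + S + W = -8 + (-8) + 10 = -6  ✔
3. X + U = -8 + 10 = 2; 2 ≥ 1  ✔
4. U * W = 10 * 10 = 100  ✔
5. 4X + 2W = 4(-8) + 2(10) = -12  ✔
6. W - X = 10 - (-8) = 18  ✔
7. U + S = 2; 2 mod 7 = 2  ✔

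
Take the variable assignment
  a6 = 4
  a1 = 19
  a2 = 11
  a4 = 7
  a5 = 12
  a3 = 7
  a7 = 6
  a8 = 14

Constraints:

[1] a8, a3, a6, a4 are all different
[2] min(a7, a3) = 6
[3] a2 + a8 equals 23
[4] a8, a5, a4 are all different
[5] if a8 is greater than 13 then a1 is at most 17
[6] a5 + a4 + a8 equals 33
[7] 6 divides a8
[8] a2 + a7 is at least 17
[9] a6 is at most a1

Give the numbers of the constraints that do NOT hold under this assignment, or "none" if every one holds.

[1] a3 = a4 = 7, not all different  FAIL
[2] min(6, 7) = 6  OK
[3] a2 + a8 = 11 + 14 = 25, not 23  FAIL
[4] values 14, 12, 7 are pairwise distinct  OK
[5] a8 = 14 > 13, so we need a1 ≤ 17; but a1 = 19 > 17  FAIL
[6] a5 + a4 + a8 = 12 + 7 + 14 = 33  OK
[7] 14 = 6*2 + 2, so 6 does not divide 14  FAIL
[8] a2 + a7 = 11 + 6 = 17; 17 ≥ 17  OK
[9] a6 = 4, a1 = 19; 4 ≤ 19  OK

The assignment fails constraints 1, 3, 5, 7.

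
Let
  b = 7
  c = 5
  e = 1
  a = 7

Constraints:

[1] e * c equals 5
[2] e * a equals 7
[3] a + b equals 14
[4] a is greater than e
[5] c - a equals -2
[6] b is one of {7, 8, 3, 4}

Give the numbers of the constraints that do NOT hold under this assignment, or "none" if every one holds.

All constraints are satisfied.

[1] e * c = 1 * 5 = 5 — satisfied.
[2] e * a = 1 * 7 = 7 — satisfied.
[3] a + b = 7 + 7 = 14 — satisfied.
[4] a = 7, e = 1; 7 > 1 — satisfied.
[5] c - a = 5 - 7 = -2 — satisfied.
[6] b = 7 is in {7, 8, 3, 4} — satisfied.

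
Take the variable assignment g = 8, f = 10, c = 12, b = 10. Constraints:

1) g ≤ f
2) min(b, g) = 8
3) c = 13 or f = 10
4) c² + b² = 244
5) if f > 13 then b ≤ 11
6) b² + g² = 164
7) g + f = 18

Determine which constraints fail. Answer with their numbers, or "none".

All constraints are satisfied.

1) g = 8, f = 10; 8 ≤ 10 — holds.
2) min(10, 8) = 8 — holds.
3) c = 12 ≠ 13, but f = 10 = 10 (second disjunct) — holds.
4) c² + b² = 12² + 10² = 144 + 100 = 244 — holds.
5) f = 10, not > 13; antecedent false, conditional vacuously true — holds.
6) b² + g² = 10² + 8² = 100 + 64 = 164 — holds.
7) g + f = 8 + 10 = 18 — holds.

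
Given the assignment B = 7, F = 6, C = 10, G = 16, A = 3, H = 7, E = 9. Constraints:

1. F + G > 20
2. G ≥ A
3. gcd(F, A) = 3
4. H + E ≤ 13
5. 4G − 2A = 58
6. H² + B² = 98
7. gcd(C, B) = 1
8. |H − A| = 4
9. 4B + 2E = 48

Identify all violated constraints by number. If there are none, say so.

1. F + G = 6 + 16 = 22; 22 > 20  ✓
2. G = 16, A = 3; 16 ≥ 3  ✓
3. gcd(6, 3) = 3  ✓
4. H + E = 7 + 9 = 16; 16 > 13, bound 13 not met  ✗
5. 4G − 2A = 4(16) − 2(3) = 58  ✓
6. H² + B² = 7² + 7² = 49 + 49 = 98  ✓
7. gcd(10, 7) = 1  ✓
8. |7 − 3| = 4  ✓
9. 4B + 2E = 4(7) + 2(9) = 46, not 48  ✗

Violated: 4 and 9.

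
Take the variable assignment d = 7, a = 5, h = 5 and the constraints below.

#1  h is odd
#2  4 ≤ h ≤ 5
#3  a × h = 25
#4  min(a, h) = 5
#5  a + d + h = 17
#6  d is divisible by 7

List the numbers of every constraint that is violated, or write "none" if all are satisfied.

#1 h = 5 is odd — holds.
#2 h = 5 lies in [4, 5] — holds.
#3 a × h = 5 × 5 = 25 — holds.
#4 min(5, 5) = 5 — holds.
#5 a + d + h = 5 + 7 + 5 = 17 — holds.
#6 7 / 7 = 1, so 7 divides 7 — holds.

The assignment satisfies every constraint.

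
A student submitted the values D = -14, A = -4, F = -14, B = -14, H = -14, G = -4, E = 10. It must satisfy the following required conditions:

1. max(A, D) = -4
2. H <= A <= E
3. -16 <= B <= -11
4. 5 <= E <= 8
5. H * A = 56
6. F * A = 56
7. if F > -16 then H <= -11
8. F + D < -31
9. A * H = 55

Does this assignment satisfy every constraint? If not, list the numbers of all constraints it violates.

1. max(-4, -14) = -4  ✔
2. values -14 <= -4 <= 10  ✔
3. B = -14 lies in [-16, -11]  ✔
4. E = 10 is outside [5, 8]  ✘
5. H * A = -14 * (-4) = 56  ✔
6. F * A = -14 * (-4) = 56  ✔
7. F = -14 > -16, so we need H ≤ -11; H = -14 ≤ -11  ✔
8. F + D = -14 + (-14) = -28; -28 ≥ -31, bound -31 not met  ✘
9. A * H = -4 * (-14) = 56, not 55  ✘

Constraints 4, 8, 9 are violated.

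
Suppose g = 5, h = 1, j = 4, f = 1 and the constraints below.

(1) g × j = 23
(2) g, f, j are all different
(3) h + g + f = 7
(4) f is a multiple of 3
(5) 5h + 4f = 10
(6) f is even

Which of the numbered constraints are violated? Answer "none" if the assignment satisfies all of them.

(1) g × j = 5 × 4 = 20, not 23 — fails.
(2) values 5, 1, 4 are pairwise distinct — holds.
(3) h + g + f = 1 + 5 + 1 = 7 — holds.
(4) 1 = 3×0 + 1, so 3 does not divide 1 — fails.
(5) 5h + 4f = 5(1) + 4(1) = 9, not 10 — fails.
(6) f = 1 is odd — fails.

No — constraints 1, 4, 5, 6 are not satisfied.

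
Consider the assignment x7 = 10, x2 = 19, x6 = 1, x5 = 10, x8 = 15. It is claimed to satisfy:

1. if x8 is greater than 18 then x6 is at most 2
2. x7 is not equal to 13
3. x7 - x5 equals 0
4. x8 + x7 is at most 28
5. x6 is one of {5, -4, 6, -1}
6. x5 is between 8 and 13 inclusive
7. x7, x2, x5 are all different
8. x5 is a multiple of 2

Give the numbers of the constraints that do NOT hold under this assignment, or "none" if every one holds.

Constraints 5, 7 do not hold.

1. x8 = 15, not > 18; antecedent false, conditional vacuously true  ✓
2. x7 = 10, and 10 ≠ 13  ✓
3. x7 - x5 = 10 - 10 = 0  ✓
4. x8 + x7 = 15 + 10 = 25; 25 ≤ 28  ✓
5. x6 = 1 is not in {5, -4, 6, -1}  ✗
6. x5 = 10 lies in [8, 13]  ✓
7. x7 = x5 = 10, not all different  ✗
8. 10 / 2 = 5, so 2 divides 10  ✓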